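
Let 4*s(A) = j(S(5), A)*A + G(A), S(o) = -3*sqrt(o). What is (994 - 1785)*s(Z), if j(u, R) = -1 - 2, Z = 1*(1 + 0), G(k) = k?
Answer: 791/2 ≈ 395.50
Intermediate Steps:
Z = 1 (Z = 1*1 = 1)
j(u, R) = -3
s(A) = -A/2 (s(A) = (-3*A + A)/4 = (-2*A)/4 = -A/2)
(994 - 1785)*s(Z) = (994 - 1785)*(-1/2*1) = -791*(-1/2) = 791/2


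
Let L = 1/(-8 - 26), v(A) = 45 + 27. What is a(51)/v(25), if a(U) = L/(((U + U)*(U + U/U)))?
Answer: -1/12984192 ≈ -7.7017e-8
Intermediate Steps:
v(A) = 72
L = -1/34 (L = 1/(-34) = -1/34 ≈ -0.029412)
a(U) = -1/(68*U*(1 + U)) (a(U) = -1/((U + U)*(U + U/U))/34 = -1/(2*U*(U + 1))/34 = -1/(2*U*(1 + U))/34 = -1/(68*U*(1 + U)))
a(51)/v(25) = -1/68/(51*(1 + 51))/72 = -1/68*1/51/52*(1/72) = -1/68*1/51*1/52*(1/72) = -1/180336*1/72 = -1/12984192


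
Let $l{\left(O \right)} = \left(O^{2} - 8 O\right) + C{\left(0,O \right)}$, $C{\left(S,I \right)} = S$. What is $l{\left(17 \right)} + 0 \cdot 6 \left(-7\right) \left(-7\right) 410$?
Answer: $153$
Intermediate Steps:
$l{\left(O \right)} = O^{2} - 8 O$ ($l{\left(O \right)} = \left(O^{2} - 8 O\right) + 0 = O^{2} - 8 O$)
$l{\left(17 \right)} + 0 \cdot 6 \left(-7\right) \left(-7\right) 410 = 17 \left(-8 + 17\right) + 0 \cdot 6 \left(-7\right) \left(-7\right) 410 = 17 \cdot 9 + 0 \left(-7\right) \left(-7\right) 410 = 153 + 0 \left(-7\right) 410 = 153 + 0 \cdot 410 = 153 + 0 = 153$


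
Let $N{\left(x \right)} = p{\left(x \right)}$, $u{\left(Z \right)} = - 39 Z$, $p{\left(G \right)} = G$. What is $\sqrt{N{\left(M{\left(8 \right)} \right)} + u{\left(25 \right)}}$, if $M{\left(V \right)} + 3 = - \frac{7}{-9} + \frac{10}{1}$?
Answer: $\frac{i \sqrt{8705}}{3} \approx 31.1 i$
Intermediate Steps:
$M{\left(V \right)} = \frac{70}{9}$ ($M{\left(V \right)} = -3 + \left(- \frac{7}{-9} + \frac{10}{1}\right) = -3 + \left(\left(-7\right) \left(- \frac{1}{9}\right) + 10 \cdot 1\right) = -3 + \left(\frac{7}{9} + 10\right) = -3 + \frac{97}{9} = \frac{70}{9}$)
$N{\left(x \right)} = x$
$\sqrt{N{\left(M{\left(8 \right)} \right)} + u{\left(25 \right)}} = \sqrt{\frac{70}{9} - 975} = \sqrt{- \frac{8705}{9}} = \frac{i \sqrt{8705}}{3}$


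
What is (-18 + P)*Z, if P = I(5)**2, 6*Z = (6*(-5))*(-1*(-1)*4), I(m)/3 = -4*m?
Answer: -71640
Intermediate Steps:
I(m) = -12*m (I(m) = 3*(-4*m) = -12*m)
Z = -20 (Z = ((6*(-5))*(-1*(-1)*4))/6 = (-30*4)/6 = (1/6)*(-120) = -20)
P = 3600 (P = (-12*5)**2 = (-60)**2 = 3600)
(-18 + P)*Z = (-18 + 3600)*(-20) = 3582*(-20) = -71640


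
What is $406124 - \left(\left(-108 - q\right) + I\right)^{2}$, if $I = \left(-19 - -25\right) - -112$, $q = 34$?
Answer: $405548$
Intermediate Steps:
$I = 118$ ($I = \left(-19 + 25\right) + 112 = 6 + 112 = 118$)
$406124 - \left(\left(-108 - q\right) + I\right)^{2} = 406124 - \left(\left(-108 - 34\right) + 118\right)^{2} = 406124 - \left(-142 + 118\right)^{2} = 406124 - \left(-24\right)^{2} = 406124 - 576 = 405548$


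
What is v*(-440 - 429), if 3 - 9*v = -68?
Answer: -61699/9 ≈ -6855.4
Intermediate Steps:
v = 71/9 (v = ⅓ - ⅑*(-68) = ⅓ + 68/9 = 71/9 ≈ 7.8889)
v*(-440 - 429) = 71*(-440 - 429)/9 = (71/9)*(-869) = -61699/9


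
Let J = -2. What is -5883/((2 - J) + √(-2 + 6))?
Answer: -1961/2 ≈ -980.50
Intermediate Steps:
-5883/((2 - J) + √(-2 + 6)) = -5883/((2 - 1*(-2)) + √(-2 + 6)) = -5883/((2 + 2) + √4) = -5883/(4 + 2) = -5883/6 = (⅙)*(-5883) = -1961/2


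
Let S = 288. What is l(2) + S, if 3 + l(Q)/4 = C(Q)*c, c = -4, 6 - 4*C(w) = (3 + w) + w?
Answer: 280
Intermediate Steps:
C(w) = 3/4 - w/2 (C(w) = 3/2 - ((3 + w) + w)/4 = 3/2 - (3 + 2*w)/4 = 3/2 + (-3/4 - w/2) = 3/4 - w/2)
l(Q) = -24 + 8*Q (l(Q) = -12 + 4*((3/4 - Q/2)*(-4)) = -12 + 4*(-3 + 2*Q) = -12 + (-12 + 8*Q) = -24 + 8*Q)
l(2) + S = (-24 + 8*2) + 288 = (-24 + 16) + 288 = -8 + 288 = 280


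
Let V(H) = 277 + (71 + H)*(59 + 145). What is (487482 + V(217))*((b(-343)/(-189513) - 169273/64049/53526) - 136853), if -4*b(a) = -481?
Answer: -32395010331802484524611229/433136607600708 ≈ -7.4792e+10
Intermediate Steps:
b(a) = 481/4 (b(a) = -1/4*(-481) = 481/4)
V(H) = 14761 + 204*H (V(H) = 277 + (71 + H)*204 = 277 + (14484 + 204*H) = 14761 + 204*H)
(487482 + V(217))*((b(-343)/(-189513) - 169273/64049/53526) - 136853) = (487482 + (14761 + 204*217))*(((481/4)/(-189513) - 169273/64049/53526) - 136853) = (487482 + (14761 + 44268))*(((481/4)*(-1/189513) - 169273*1/64049*(1/53526)) - 136853) = (487482 + 59029)*((-481/758052 - 169273/64049*1/53526) - 136853) = 546511*((-481/758052 - 169273/3428286774) - 136853) = 546511*(-296220612415/433136607600708 - 136853) = 546511*(-59276044456200304339/433136607600708) = -32395010331802484524611229/433136607600708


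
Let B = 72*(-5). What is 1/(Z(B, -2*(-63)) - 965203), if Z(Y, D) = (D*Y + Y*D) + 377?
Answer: -1/1055546 ≈ -9.4738e-7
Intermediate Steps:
B = -360
Z(Y, D) = 377 + 2*D*Y (Z(Y, D) = (D*Y + D*Y) + 377 = 2*D*Y + 377 = 377 + 2*D*Y)
1/(Z(B, -2*(-63)) - 965203) = 1/((377 + 2*(-2*(-63))*(-360)) - 965203) = 1/((377 + 2*126*(-360)) - 965203) = 1/((377 - 90720) - 965203) = 1/(-90343 - 965203) = 1/(-1055546) = -1/1055546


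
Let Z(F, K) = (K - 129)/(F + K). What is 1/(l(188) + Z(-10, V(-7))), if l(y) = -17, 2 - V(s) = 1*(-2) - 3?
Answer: 3/71 ≈ 0.042253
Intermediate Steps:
V(s) = 7 (V(s) = 2 - (1*(-2) - 3) = 2 - (-2 - 3) = 2 - 1*(-5) = 2 + 5 = 7)
Z(F, K) = (-129 + K)/(F + K)
1/(l(188) + Z(-10, V(-7))) = 1/(-17 + (-129 + 7)/(-10 + 7)) = 1/(-17 - 122/(-3)) = 1/(-17 - ⅓*(-122)) = 1/(-17 + 122/3) = 1/(71/3) = 3/71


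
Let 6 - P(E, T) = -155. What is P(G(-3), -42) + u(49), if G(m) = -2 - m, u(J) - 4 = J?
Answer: 214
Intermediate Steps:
u(J) = 4 + J
P(E, T) = 161 (P(E, T) = 6 - 1*(-155) = 6 + 155 = 161)
P(G(-3), -42) + u(49) = 161 + (4 + 49) = 161 + 53 = 214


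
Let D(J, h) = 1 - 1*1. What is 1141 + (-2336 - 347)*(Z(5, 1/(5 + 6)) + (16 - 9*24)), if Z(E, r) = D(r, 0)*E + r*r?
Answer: 65063978/121 ≈ 5.3772e+5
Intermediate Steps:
D(J, h) = 0 (D(J, h) = 1 - 1 = 0)
Z(E, r) = r² (Z(E, r) = 0*E + r*r = 0 + r² = r²)
1141 + (-2336 - 347)*(Z(5, 1/(5 + 6)) + (16 - 9*24)) = 1141 + (-2336 - 347)*((1/(5 + 6))² + (16 - 9*24)) = 1141 - 2683*((1/11)² + (16 - 216)) = 1141 - 2683*((1/11)² - 200) = 1141 - 2683*(1/121 - 200) = 1141 - 2683*(-24199/121) = 1141 + 64925917/121 = 65063978/121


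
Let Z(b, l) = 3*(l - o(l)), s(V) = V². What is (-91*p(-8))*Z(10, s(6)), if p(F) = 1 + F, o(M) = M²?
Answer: -2407860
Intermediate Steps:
Z(b, l) = -3*l² + 3*l (Z(b, l) = 3*(l - l²) = -3*l² + 3*l)
(-91*p(-8))*Z(10, s(6)) = (-91*(1 - 8))*(3*6²*(1 - 1*6²)) = (-91*(-7))*(3*36*(1 - 1*36)) = 637*(3*36*(1 - 36)) = 637*(3*36*(-35)) = 637*(-3780) = -2407860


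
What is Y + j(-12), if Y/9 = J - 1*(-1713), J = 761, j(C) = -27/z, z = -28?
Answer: 623475/28 ≈ 22267.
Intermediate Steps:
j(C) = 27/28 (j(C) = -27/(-28) = -27*(-1/28) = 27/28)
Y = 22266 (Y = 9*(761 - 1*(-1713)) = 9*(761 + 1713) = 9*2474 = 22266)
Y + j(-12) = 22266 + 27/28 = 623475/28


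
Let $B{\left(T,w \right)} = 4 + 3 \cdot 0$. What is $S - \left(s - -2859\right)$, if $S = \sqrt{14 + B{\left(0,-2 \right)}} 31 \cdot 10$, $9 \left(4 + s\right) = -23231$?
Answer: $- \frac{2464}{9} + 930 \sqrt{2} \approx 1041.4$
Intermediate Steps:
$B{\left(T,w \right)} = 4$ ($B{\left(T,w \right)} = 4 + 0 = 4$)
$s = - \frac{23267}{9}$ ($s = -4 + \frac{1}{9} \left(-23231\right) = -4 - \frac{23231}{9} = - \frac{23267}{9} \approx -2585.2$)
$S = 930 \sqrt{2}$ ($S = \sqrt{14 + 4} \cdot 31 \cdot 10 = \sqrt{18} \cdot 31 \cdot 10 = 3 \sqrt{2} \cdot 31 \cdot 10 = 93 \sqrt{2} \cdot 10 = 930 \sqrt{2} \approx 1315.2$)
$S - \left(s - -2859\right) = 930 \sqrt{2} - \left(- \frac{23267}{9} - -2859\right) = 930 \sqrt{2} - \left(- \frac{23267}{9} + 2859\right) = 930 \sqrt{2} - \frac{2464}{9} = - \frac{2464}{9} + 930 \sqrt{2}$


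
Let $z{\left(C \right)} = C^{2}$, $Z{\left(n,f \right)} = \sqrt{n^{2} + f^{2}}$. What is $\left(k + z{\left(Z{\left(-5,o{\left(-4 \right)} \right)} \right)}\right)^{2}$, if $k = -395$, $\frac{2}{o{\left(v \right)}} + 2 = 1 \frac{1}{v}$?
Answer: $\frac{894368836}{6561} \approx 1.3632 \cdot 10^{5}$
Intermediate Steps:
$o{\left(v \right)} = \frac{2}{-2 + \frac{1}{v}}$ ($o{\left(v \right)} = \frac{2}{-2 + 1 \frac{1}{v}} = \frac{2}{-2 + \frac{1}{v}}$)
$Z{\left(n,f \right)} = \sqrt{f^{2} + n^{2}}$
$\left(k + z{\left(Z{\left(-5,o{\left(-4 \right)} \right)} \right)}\right)^{2} = \left(-395 + \left(\sqrt{\left(\left(-2\right) \left(-4\right) \frac{1}{-1 + 2 \left(-4\right)}\right)^{2} + \left(-5\right)^{2}}\right)^{2}\right)^{2} = \left(-395 + \left(\sqrt{\left(\left(-2\right) \left(-4\right) \frac{1}{-1 - 8}\right)^{2} + 25}\right)^{2}\right)^{2} = \left(-395 + \left(\sqrt{\left(\left(-2\right) \left(-4\right) \frac{1}{-9}\right)^{2} + 25}\right)^{2}\right)^{2} = \left(-395 + \left(\sqrt{\left(\left(-2\right) \left(-4\right) \left(- \frac{1}{9}\right)\right)^{2} + 25}\right)^{2}\right)^{2} = \left(-395 + \left(\sqrt{\left(- \frac{8}{9}\right)^{2} + 25}\right)^{2}\right)^{2} = \left(-395 + \left(\sqrt{\frac{64}{81} + 25}\right)^{2}\right)^{2} = \left(-395 + \left(\sqrt{\frac{2089}{81}}\right)^{2}\right)^{2} = \left(-395 + \left(\frac{\sqrt{2089}}{9}\right)^{2}\right)^{2} = \left(-395 + \frac{2089}{81}\right)^{2} = \left(- \frac{29906}{81}\right)^{2} = \frac{894368836}{6561}$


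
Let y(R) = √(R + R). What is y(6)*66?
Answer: 132*√3 ≈ 228.63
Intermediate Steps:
y(R) = √2*√R (y(R) = √(2*R) = √2*√R)
y(6)*66 = (√2*√6)*66 = (2*√3)*66 = 132*√3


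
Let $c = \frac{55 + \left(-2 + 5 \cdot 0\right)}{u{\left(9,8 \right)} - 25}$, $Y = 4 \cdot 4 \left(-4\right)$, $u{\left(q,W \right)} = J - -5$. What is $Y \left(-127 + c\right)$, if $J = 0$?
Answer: $\frac{41488}{5} \approx 8297.6$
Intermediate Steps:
$u{\left(q,W \right)} = 5$ ($u{\left(q,W \right)} = 0 - -5 = 0 + 5 = 5$)
$Y = -64$ ($Y = 16 \left(-4\right) = -64$)
$c = - \frac{53}{20}$ ($c = \frac{55 + \left(-2 + 5 \cdot 0\right)}{5 - 25} = \frac{55 + \left(-2 + 0\right)}{-20} = \left(55 - 2\right) \left(- \frac{1}{20}\right) = 53 \left(- \frac{1}{20}\right) = - \frac{53}{20} \approx -2.65$)
$Y \left(-127 + c\right) = - 64 \left(-127 - \frac{53}{20}\right) = \left(-64\right) \left(- \frac{2593}{20}\right) = \frac{41488}{5}$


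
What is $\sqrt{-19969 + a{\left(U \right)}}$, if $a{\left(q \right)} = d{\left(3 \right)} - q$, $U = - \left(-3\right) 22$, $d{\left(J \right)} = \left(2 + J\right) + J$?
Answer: $i \sqrt{20027} \approx 141.52 i$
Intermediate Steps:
$d{\left(J \right)} = 2 + 2 J$
$U = 66$ ($U = \left(-1\right) \left(-66\right) = 66$)
$a{\left(q \right)} = 8 - q$ ($a{\left(q \right)} = \left(2 + 2 \cdot 3\right) - q = \left(2 + 6\right) - q = 8 - q$)
$\sqrt{-19969 + a{\left(U \right)}} = \sqrt{-19969 + \left(8 - 66\right)} = \sqrt{-19969 - 58} = \sqrt{-20027} = i \sqrt{20027}$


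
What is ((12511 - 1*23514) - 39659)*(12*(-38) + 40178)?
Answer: -2012395964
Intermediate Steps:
((12511 - 1*23514) - 39659)*(12*(-38) + 40178) = ((12511 - 23514) - 39659)*(-456 + 40178) = (-11003 - 39659)*39722 = -50662*39722 = -2012395964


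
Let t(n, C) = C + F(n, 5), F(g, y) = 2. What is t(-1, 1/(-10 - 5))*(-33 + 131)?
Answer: 2842/15 ≈ 189.47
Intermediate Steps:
t(n, C) = 2 + C (t(n, C) = C + 2 = 2 + C)
t(-1, 1/(-10 - 5))*(-33 + 131) = (2 + 1/(-10 - 5))*(-33 + 131) = (2 + 1/(-15))*98 = (2 - 1/15)*98 = (29/15)*98 = 2842/15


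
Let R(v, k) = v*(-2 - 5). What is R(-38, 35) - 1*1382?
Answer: -1116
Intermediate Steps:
R(v, k) = -7*v (R(v, k) = v*(-7) = -7*v)
R(-38, 35) - 1*1382 = -7*(-38) - 1*1382 = 266 - 1382 = -1116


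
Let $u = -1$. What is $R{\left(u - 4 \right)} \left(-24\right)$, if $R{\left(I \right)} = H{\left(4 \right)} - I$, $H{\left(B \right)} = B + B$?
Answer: $-312$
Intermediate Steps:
$H{\left(B \right)} = 2 B$
$R{\left(I \right)} = 8 - I$ ($R{\left(I \right)} = 2 \cdot 4 - I = 8 - I$)
$R{\left(u - 4 \right)} \left(-24\right) = \left(8 - \left(-1 - 4\right)\right) \left(-24\right) = \left(8 - -5\right) \left(-24\right) = \left(8 + 5\right) \left(-24\right) = 13 \left(-24\right) = -312$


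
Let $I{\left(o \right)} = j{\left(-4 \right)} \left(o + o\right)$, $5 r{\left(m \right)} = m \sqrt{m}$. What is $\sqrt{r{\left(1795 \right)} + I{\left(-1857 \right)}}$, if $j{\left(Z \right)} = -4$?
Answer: $\sqrt{14856 + 359 \sqrt{1795}} \approx 173.4$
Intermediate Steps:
$r{\left(m \right)} = \frac{m^{\frac{3}{2}}}{5}$ ($r{\left(m \right)} = \frac{m \sqrt{m}}{5} = \frac{m^{\frac{3}{2}}}{5}$)
$I{\left(o \right)} = - 8 o$ ($I{\left(o \right)} = - 4 \left(o + o\right) = - 4 \cdot 2 o = - 8 o$)
$\sqrt{r{\left(1795 \right)} + I{\left(-1857 \right)}} = \sqrt{\frac{1795^{\frac{3}{2}}}{5} - -14856} = \sqrt{\frac{1795 \sqrt{1795}}{5} + 14856} = \sqrt{359 \sqrt{1795} + 14856} = \sqrt{14856 + 359 \sqrt{1795}}$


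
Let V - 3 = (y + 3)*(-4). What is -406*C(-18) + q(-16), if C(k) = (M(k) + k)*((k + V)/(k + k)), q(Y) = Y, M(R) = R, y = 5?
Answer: 19066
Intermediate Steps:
V = -29 (V = 3 + (5 + 3)*(-4) = 3 + 8*(-4) = 3 - 32 = -29)
C(k) = -29 + k (C(k) = (k + k)*((k - 29)/(k + k)) = (2*k)*((-29 + k)/((2*k))) = (2*k)*((-29 + k)*(1/(2*k))) = (2*k)*((-29 + k)/(2*k)) = -29 + k)
-406*C(-18) + q(-16) = -406*(-29 - 18) - 16 = -406*(-47) - 16 = 19082 - 16 = 19066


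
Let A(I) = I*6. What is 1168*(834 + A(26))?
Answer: 1156320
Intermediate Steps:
A(I) = 6*I
1168*(834 + A(26)) = 1168*(834 + 6*26) = 1168*(834 + 156) = 1168*990 = 1156320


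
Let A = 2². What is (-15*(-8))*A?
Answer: 480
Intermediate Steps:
A = 4
(-15*(-8))*A = -15*(-8)*4 = 120*4 = 480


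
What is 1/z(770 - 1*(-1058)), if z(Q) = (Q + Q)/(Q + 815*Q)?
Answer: 408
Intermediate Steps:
z(Q) = 1/408 (z(Q) = (2*Q)/((816*Q)) = (2*Q)*(1/(816*Q)) = 1/408)
1/z(770 - 1*(-1058)) = 1/(1/408) = 408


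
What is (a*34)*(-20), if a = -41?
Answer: 27880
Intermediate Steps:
(a*34)*(-20) = -41*34*(-20) = -1394*(-20) = 27880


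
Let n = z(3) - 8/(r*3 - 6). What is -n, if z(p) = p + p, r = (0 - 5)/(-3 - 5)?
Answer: -262/33 ≈ -7.9394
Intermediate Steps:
r = 5/8 (r = -5/(-8) = -5*(-1/8) = 5/8 ≈ 0.62500)
z(p) = 2*p
n = 262/33 (n = 2*3 - 8/((5/8)*3 - 6) = 6 - 8/(15/8 - 6) = 6 - 8/(-33/8) = 6 - 8/33*(-8) = 6 + 64/33 = 262/33 ≈ 7.9394)
-n = -1*262/33 = -262/33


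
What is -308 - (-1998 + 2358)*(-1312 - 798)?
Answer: 759292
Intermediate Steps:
-308 - (-1998 + 2358)*(-1312 - 798) = -308 - 360*(-2110) = -308 - 1*(-759600) = -308 + 759600 = 759292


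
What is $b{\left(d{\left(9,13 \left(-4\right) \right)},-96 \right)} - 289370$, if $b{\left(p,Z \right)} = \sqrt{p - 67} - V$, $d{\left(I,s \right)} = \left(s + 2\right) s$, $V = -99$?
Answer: $-289271 + \sqrt{2533} \approx -2.8922 \cdot 10^{5}$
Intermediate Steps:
$d{\left(I,s \right)} = s \left(2 + s\right)$ ($d{\left(I,s \right)} = \left(2 + s\right) s = s \left(2 + s\right)$)
$b{\left(p,Z \right)} = 99 + \sqrt{-67 + p}$ ($b{\left(p,Z \right)} = \sqrt{p - 67} - -99 = \sqrt{-67 + p} + 99 = 99 + \sqrt{-67 + p}$)
$b{\left(d{\left(9,13 \left(-4\right) \right)},-96 \right)} - 289370 = \left(99 + \sqrt{-67 + 13 \left(-4\right) \left(2 + 13 \left(-4\right)\right)}\right) - 289370 = \left(99 + \sqrt{-67 - 52 \left(2 - 52\right)}\right) - 289370 = \left(99 + \sqrt{-67 - -2600}\right) - 289370 = \left(99 + \sqrt{-67 + 2600}\right) - 289370 = \left(99 + \sqrt{2533}\right) - 289370 = -289271 + \sqrt{2533}$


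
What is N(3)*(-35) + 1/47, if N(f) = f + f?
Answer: -9869/47 ≈ -209.98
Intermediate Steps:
N(f) = 2*f
N(3)*(-35) + 1/47 = (2*3)*(-35) + 1/47 = 6*(-35) + 1/47 = -210 + 1/47 = -9869/47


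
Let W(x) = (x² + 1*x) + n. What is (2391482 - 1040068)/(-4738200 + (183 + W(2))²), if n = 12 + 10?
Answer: -43594/151409 ≈ -0.28792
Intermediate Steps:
n = 22
W(x) = 22 + x + x² (W(x) = (x² + 1*x) + 22 = (x² + x) + 22 = (x + x²) + 22 = 22 + x + x²)
(2391482 - 1040068)/(-4738200 + (183 + W(2))²) = (2391482 - 1040068)/(-4738200 + (183 + (22 + 2 + 2²))²) = 1351414/(-4738200 + (183 + (22 + 2 + 4))²) = 1351414/(-4738200 + (183 + 28)²) = 1351414/(-4738200 + 211²) = 1351414/(-4738200 + 44521) = 1351414/(-4693679) = 1351414*(-1/4693679) = -43594/151409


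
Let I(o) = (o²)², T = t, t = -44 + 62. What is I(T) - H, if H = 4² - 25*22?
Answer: 105510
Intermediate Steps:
t = 18
T = 18
H = -534 (H = 16 - 550 = -534)
I(o) = o⁴
I(T) - H = 18⁴ - 1*(-534) = 104976 + 534 = 105510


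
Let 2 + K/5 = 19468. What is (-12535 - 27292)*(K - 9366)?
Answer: -3503342228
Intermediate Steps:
K = 97330 (K = -10 + 5*19468 = -10 + 97340 = 97330)
(-12535 - 27292)*(K - 9366) = (-12535 - 27292)*(97330 - 9366) = -39827*87964 = -3503342228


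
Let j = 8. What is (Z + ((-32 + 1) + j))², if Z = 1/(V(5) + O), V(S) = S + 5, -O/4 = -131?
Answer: 150822961/285156 ≈ 528.91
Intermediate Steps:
O = 524 (O = -4*(-131) = 524)
V(S) = 5 + S
Z = 1/534 (Z = 1/((5 + 5) + 524) = 1/(10 + 524) = 1/534 ≈ 0.0018727)
(Z + ((-32 + 1) + j))² = (1/534 + ((-32 + 1) + 8))² = (1/534 + (-31 + 8))² = (1/534 - 23)² = (-12281/534)² = 150822961/285156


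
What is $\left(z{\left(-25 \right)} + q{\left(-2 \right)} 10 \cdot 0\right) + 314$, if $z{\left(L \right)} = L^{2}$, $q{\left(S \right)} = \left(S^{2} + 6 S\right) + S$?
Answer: $939$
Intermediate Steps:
$q{\left(S \right)} = S^{2} + 7 S$
$\left(z{\left(-25 \right)} + q{\left(-2 \right)} 10 \cdot 0\right) + 314 = \left(\left(-25\right)^{2} + - 2 \left(7 - 2\right) 10 \cdot 0\right) + 314 = \left(625 + \left(-2\right) 5 \cdot 10 \cdot 0\right) + 314 = \left(625 + \left(-10\right) 10 \cdot 0\right) + 314 = \left(625 - 0\right) + 314 = \left(625 + 0\right) + 314 = 625 + 314 = 939$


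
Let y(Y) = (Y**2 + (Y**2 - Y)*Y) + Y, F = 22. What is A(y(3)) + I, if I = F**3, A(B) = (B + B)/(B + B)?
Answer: 10649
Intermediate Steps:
y(Y) = Y + Y**2 + Y*(Y**2 - Y) (y(Y) = (Y**2 + Y*(Y**2 - Y)) + Y = Y + Y**2 + Y*(Y**2 - Y))
A(B) = 1 (A(B) = (2*B)/((2*B)) = (2*B)*(1/(2*B)) = 1)
I = 10648 (I = 22**3 = 10648)
A(y(3)) + I = 1 + 10648 = 10649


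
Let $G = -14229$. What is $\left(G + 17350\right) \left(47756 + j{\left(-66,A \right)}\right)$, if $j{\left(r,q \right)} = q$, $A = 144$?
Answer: $149495900$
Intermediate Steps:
$\left(G + 17350\right) \left(47756 + j{\left(-66,A \right)}\right) = \left(-14229 + 17350\right) \left(47756 + 144\right) = 3121 \cdot 47900 = 149495900$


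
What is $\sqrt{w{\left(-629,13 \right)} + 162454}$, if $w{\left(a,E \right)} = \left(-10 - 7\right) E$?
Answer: $\sqrt{162233} \approx 402.78$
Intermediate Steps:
$w{\left(a,E \right)} = - 17 E$
$\sqrt{w{\left(-629,13 \right)} + 162454} = \sqrt{\left(-17\right) 13 + 162454} = \sqrt{-221 + 162454} = \sqrt{162233}$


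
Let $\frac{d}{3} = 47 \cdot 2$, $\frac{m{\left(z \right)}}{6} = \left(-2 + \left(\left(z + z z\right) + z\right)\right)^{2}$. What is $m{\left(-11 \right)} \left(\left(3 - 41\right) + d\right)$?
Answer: $13774776$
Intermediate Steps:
$m{\left(z \right)} = 6 \left(-2 + z^{2} + 2 z\right)^{2}$ ($m{\left(z \right)} = 6 \left(-2 + \left(\left(z + z z\right) + z\right)\right)^{2} = 6 \left(-2 + \left(\left(z + z^{2}\right) + z\right)\right)^{2} = 6 \left(-2 + \left(z^{2} + 2 z\right)\right)^{2} = 6 \left(-2 + z^{2} + 2 z\right)^{2}$)
$d = 282$ ($d = 3 \cdot 47 \cdot 2 = 3 \cdot 94 = 282$)
$m{\left(-11 \right)} \left(\left(3 - 41\right) + d\right) = 6 \left(-2 + \left(-11\right)^{2} + 2 \left(-11\right)\right)^{2} \left(\left(3 - 41\right) + 282\right) = 6 \left(-2 + 121 - 22\right)^{2} \left(-38 + 282\right) = 6 \cdot 97^{2} \cdot 244 = 6 \cdot 9409 \cdot 244 = 56454 \cdot 244 = 13774776$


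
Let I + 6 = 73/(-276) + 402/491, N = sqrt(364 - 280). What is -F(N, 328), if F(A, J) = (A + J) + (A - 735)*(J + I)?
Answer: 10694442529/45172 - 43846777*sqrt(21)/67758 ≈ 2.3378e+5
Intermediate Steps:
N = 2*sqrt(21) (N = sqrt(84) = 2*sqrt(21) ≈ 9.1651)
I = -737987/135516 (I = -6 + (73/(-276) + 402/491) = -6 + (73*(-1/276) + 402*(1/491)) = -6 + (-73/276 + 402/491) = -6 + 75109/135516 = -737987/135516 ≈ -5.4458)
F(A, J) = A + J + (-735 + A)*(-737987/135516 + J) (F(A, J) = (A + J) + (A - 735)*(J - 737987/135516) = (A + J) + (-735 + A)*(-737987/135516 + J) = A + J + (-735 + A)*(-737987/135516 + J))
-F(N, 328) = -(180806815/45172 - 734*328 - 602471*sqrt(21)/67758 + (2*sqrt(21))*328) = -(180806815/45172 - 240752 - 602471*sqrt(21)/67758 + 656*sqrt(21)) = -(-10694442529/45172 + 43846777*sqrt(21)/67758) = 10694442529/45172 - 43846777*sqrt(21)/67758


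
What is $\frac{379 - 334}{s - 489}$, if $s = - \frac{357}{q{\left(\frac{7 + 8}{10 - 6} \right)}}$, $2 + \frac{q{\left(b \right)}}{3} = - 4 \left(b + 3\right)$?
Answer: $- \frac{1305}{14062} \approx -0.092803$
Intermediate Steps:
$q{\left(b \right)} = -42 - 12 b$ ($q{\left(b \right)} = -6 + 3 \left(- 4 \left(b + 3\right)\right) = -6 + 3 \left(- 4 \left(3 + b\right)\right) = -6 + 3 \left(-12 - 4 b\right) = -6 - \left(36 + 12 b\right) = -42 - 12 b$)
$s = \frac{119}{29}$ ($s = - \frac{357}{-42 - 12 \frac{7 + 8}{10 - 6}} = - \frac{357}{-42 - 12 \cdot \frac{15}{4}} = - \frac{357}{-42 - 12 \cdot 15 \cdot \frac{1}{4}} = - \frac{357}{-42 - 45} = - \frac{357}{-87} = \left(-357\right) \left(- \frac{1}{87}\right) = \frac{119}{29} \approx 4.1034$)
$\frac{379 - 334}{s - 489} = \frac{379 - 334}{\frac{119}{29} - 489} = \frac{379 - 334}{- \frac{14062}{29}} = 45 \left(- \frac{29}{14062}\right) = - \frac{1305}{14062}$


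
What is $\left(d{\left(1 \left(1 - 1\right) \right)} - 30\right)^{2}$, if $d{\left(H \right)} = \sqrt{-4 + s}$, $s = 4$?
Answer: $900$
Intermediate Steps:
$d{\left(H \right)} = 0$ ($d{\left(H \right)} = \sqrt{-4 + 4} = \sqrt{0} = 0$)
$\left(d{\left(1 \left(1 - 1\right) \right)} - 30\right)^{2} = \left(0 - 30\right)^{2} = \left(-30\right)^{2} = 900$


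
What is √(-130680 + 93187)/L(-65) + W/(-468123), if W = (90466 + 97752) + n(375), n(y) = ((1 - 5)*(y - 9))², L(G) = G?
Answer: -2331514/468123 - I*√37493/65 ≈ -4.9806 - 2.9789*I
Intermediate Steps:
n(y) = (36 - 4*y)² (n(y) = (-4*(-9 + y))² = (36 - 4*y)²)
W = 2331514 (W = (90466 + 97752) + 16*(-9 + 375)² = 188218 + 16*366² = 188218 + 16*133956 = 188218 + 2143296 = 2331514)
√(-130680 + 93187)/L(-65) + W/(-468123) = √(-130680 + 93187)/(-65) + 2331514/(-468123) = √(-37493)*(-1/65) + 2331514*(-1/468123) = (I*√37493)*(-1/65) - 2331514/468123 = -I*√37493/65 - 2331514/468123 = -2331514/468123 - I*√37493/65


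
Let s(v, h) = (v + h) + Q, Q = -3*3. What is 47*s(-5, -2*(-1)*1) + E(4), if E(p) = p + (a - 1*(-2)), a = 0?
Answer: -558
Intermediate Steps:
Q = -9
s(v, h) = -9 + h + v (s(v, h) = (v + h) - 9 = (h + v) - 9 = -9 + h + v)
E(p) = 2 + p (E(p) = p + (0 - 1*(-2)) = p + (0 + 2) = p + 2 = 2 + p)
47*s(-5, -2*(-1)*1) + E(4) = 47*(-9 - 2*(-1)*1 - 5) + (2 + 4) = 47*(-9 + 2*1 - 5) + 6 = 47*(-9 + 2 - 5) + 6 = 47*(-12) + 6 = -564 + 6 = -558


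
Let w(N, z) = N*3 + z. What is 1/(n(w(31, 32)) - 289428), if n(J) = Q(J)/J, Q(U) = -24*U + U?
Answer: -1/289451 ≈ -3.4548e-6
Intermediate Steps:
w(N, z) = z + 3*N (w(N, z) = 3*N + z = z + 3*N)
Q(U) = -23*U
n(J) = -23 (n(J) = (-23*J)/J = -23)
1/(n(w(31, 32)) - 289428) = 1/(-23 - 289428) = 1/(-289451) = -1/289451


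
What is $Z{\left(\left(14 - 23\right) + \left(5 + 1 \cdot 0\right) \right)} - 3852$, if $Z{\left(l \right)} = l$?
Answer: $-3856$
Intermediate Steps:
$Z{\left(\left(14 - 23\right) + \left(5 + 1 \cdot 0\right) \right)} - 3852 = \left(\left(14 - 23\right) + \left(5 + 1 \cdot 0\right)\right) - 3852 = \left(-9 + \left(5 + 0\right)\right) - 3852 = \left(-9 + 5\right) - 3852 = -4 - 3852 = -3856$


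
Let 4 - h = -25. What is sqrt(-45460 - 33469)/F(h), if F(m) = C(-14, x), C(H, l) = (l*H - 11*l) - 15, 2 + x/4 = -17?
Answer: I*sqrt(78929)/1885 ≈ 0.14904*I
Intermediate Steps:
h = 29 (h = 4 - 1*(-25) = 4 + 25 = 29)
x = -76 (x = -8 + 4*(-17) = -8 - 68 = -76)
C(H, l) = -15 - 11*l + H*l (C(H, l) = (H*l - 11*l) - 15 = (-11*l + H*l) - 15 = -15 - 11*l + H*l)
F(m) = 1885 (F(m) = -15 - 11*(-76) - 14*(-76) = -15 + 836 + 1064 = 1885)
sqrt(-45460 - 33469)/F(h) = sqrt(-45460 - 33469)/1885 = sqrt(-78929)*(1/1885) = (I*sqrt(78929))*(1/1885) = I*sqrt(78929)/1885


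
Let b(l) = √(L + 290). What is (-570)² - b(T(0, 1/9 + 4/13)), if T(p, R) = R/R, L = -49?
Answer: 324900 - √241 ≈ 3.2488e+5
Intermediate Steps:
T(p, R) = 1
b(l) = √241 (b(l) = √(-49 + 290) = √241)
(-570)² - b(T(0, 1/9 + 4/13)) = (-570)² - √241 = 324900 - √241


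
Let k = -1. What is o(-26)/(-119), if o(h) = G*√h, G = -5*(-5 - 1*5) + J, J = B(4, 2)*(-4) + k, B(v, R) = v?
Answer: -33*I*√26/119 ≈ -1.414*I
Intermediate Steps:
J = -17 (J = 4*(-4) - 1 = -16 - 1 = -17)
G = 33 (G = -5*(-5 - 1*5) - 17 = -5*(-5 - 5) - 17 = -5*(-10) - 17 = 50 - 17 = 33)
o(h) = 33*√h
o(-26)/(-119) = (33*√(-26))/(-119) = (33*(I*√26))*(-1/119) = (33*I*√26)*(-1/119) = -33*I*√26/119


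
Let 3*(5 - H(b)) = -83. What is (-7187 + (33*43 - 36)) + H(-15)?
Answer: -17314/3 ≈ -5771.3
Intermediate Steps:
H(b) = 98/3 (H(b) = 5 - ⅓*(-83) = 5 + 83/3 = 98/3)
(-7187 + (33*43 - 36)) + H(-15) = (-7187 + (33*43 - 36)) + 98/3 = (-7187 + (1419 - 36)) + 98/3 = (-7187 + 1383) + 98/3 = -5804 + 98/3 = -17314/3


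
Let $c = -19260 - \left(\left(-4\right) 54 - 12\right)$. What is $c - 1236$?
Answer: $-20268$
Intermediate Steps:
$c = -19032$ ($c = -19260 - \left(-216 - 12\right) = -19260 - -228 = -19260 + 228 = -19032$)
$c - 1236 = -19032 - 1236 = -20268$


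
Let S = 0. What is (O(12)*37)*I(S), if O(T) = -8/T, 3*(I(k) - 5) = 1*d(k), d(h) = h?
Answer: -370/3 ≈ -123.33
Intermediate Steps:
I(k) = 5 + k/3 (I(k) = 5 + (1*k)/3 = 5 + k/3)
(O(12)*37)*I(S) = (-8/12*37)*(5 + (⅓)*0) = (-8*1/12*37)*(5 + 0) = -⅔*37*5 = -74/3*5 = -370/3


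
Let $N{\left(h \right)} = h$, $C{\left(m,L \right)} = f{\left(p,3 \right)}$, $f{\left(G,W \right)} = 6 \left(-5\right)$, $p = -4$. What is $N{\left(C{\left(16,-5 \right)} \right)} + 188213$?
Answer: $188183$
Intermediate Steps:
$f{\left(G,W \right)} = -30$
$C{\left(m,L \right)} = -30$
$N{\left(C{\left(16,-5 \right)} \right)} + 188213 = -30 + 188213 = 188183$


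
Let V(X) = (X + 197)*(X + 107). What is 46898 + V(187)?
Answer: 159794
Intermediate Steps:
V(X) = (107 + X)*(197 + X) (V(X) = (197 + X)*(107 + X) = (107 + X)*(197 + X))
46898 + V(187) = 46898 + (21079 + 187**2 + 304*187) = 46898 + (21079 + 34969 + 56848) = 46898 + 112896 = 159794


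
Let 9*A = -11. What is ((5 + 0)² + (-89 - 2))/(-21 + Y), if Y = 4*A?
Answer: 594/233 ≈ 2.5494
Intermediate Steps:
A = -11/9 (A = (⅑)*(-11) = -11/9 ≈ -1.2222)
Y = -44/9 (Y = 4*(-11/9) = -44/9 ≈ -4.8889)
((5 + 0)² + (-89 - 2))/(-21 + Y) = ((5 + 0)² + (-89 - 2))/(-21 - 44/9) = (5² - 91)/(-233/9) = (25 - 91)*(-9/233) = -66*(-9/233) = 594/233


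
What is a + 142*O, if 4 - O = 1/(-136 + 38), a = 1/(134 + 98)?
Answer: 6473545/11368 ≈ 569.45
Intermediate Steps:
a = 1/232 ≈ 0.0043103
O = 393/98 (O = 4 - 1/(-136 + 38) = 4 - 1/(-98) = 4 - 1*(-1/98) = 4 + 1/98 = 393/98 ≈ 4.0102)
a + 142*O = 1/232 + 142*(393/98) = 1/232 + 27903/49 = 6473545/11368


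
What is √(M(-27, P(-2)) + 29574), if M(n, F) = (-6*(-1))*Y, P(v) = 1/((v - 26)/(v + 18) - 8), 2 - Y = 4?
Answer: √29562 ≈ 171.94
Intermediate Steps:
Y = -2 (Y = 2 - 1*4 = 2 - 4 = -2)
P(v) = 1/(-8 + (-26 + v)/(18 + v)) (P(v) = 1/((-26 + v)/(18 + v) - 8) = 1/(-8 + (-26 + v)/(18 + v)))
M(n, F) = -12 (M(n, F) = -6*(-1)*(-2) = 6*(-2) = -12)
√(M(-27, P(-2)) + 29574) = √(-12 + 29574) = √29562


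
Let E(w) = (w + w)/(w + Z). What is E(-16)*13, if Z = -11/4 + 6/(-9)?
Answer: 4992/233 ≈ 21.425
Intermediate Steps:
Z = -41/12 (Z = -11*¼ + 6*(-⅑) = -11/4 - ⅔ = -41/12 ≈ -3.4167)
E(w) = 2*w/(-41/12 + w) (E(w) = (w + w)/(w - 41/12) = (2*w)/(-41/12 + w) = 2*w/(-41/12 + w))
E(-16)*13 = (24*(-16)/(-41 + 12*(-16)))*13 = (24*(-16)/(-41 - 192))*13 = (24*(-16)/(-233))*13 = (24*(-16)*(-1/233))*13 = (384/233)*13 = 4992/233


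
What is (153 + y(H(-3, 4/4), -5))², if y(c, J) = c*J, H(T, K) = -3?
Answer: 28224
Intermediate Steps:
y(c, J) = J*c
(153 + y(H(-3, 4/4), -5))² = (153 - 5*(-3))² = (153 + 15)² = 168² = 28224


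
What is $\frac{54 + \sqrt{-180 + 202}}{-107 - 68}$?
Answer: $- \frac{54}{175} - \frac{\sqrt{22}}{175} \approx -0.33537$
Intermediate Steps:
$\frac{54 + \sqrt{-180 + 202}}{-107 - 68} = \frac{54 + \sqrt{22}}{-175} = \left(54 + \sqrt{22}\right) \left(- \frac{1}{175}\right) = - \frac{54}{175} - \frac{\sqrt{22}}{175}$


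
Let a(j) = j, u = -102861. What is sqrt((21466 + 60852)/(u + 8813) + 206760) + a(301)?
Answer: 301 + sqrt(28574842137059)/11756 ≈ 755.71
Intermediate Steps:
sqrt((21466 + 60852)/(u + 8813) + 206760) + a(301) = sqrt((21466 + 60852)/(-102861 + 8813) + 206760) + 301 = sqrt(82318/(-94048) + 206760) + 301 = sqrt(82318*(-1/94048) + 206760) + 301 = sqrt(-41159/47024 + 206760) + 301 = sqrt(9722641081/47024) + 301 = sqrt(28574842137059)/11756 + 301 = 301 + sqrt(28574842137059)/11756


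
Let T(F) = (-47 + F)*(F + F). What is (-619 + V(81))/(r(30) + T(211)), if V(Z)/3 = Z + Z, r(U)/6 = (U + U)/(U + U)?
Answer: -133/69214 ≈ -0.0019216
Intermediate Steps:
r(U) = 6 (r(U) = 6*((U + U)/(U + U)) = 6*((2*U)/((2*U))) = 6*((2*U)*(1/(2*U))) = 6*1 = 6)
T(F) = 2*F*(-47 + F) (T(F) = (-47 + F)*(2*F) = 2*F*(-47 + F))
V(Z) = 6*Z (V(Z) = 3*(Z + Z) = 3*(2*Z) = 6*Z)
(-619 + V(81))/(r(30) + T(211)) = (-619 + 6*81)/(6 + 2*211*(-47 + 211)) = (-619 + 486)/(6 + 2*211*164) = -133/(6 + 69208) = -133/69214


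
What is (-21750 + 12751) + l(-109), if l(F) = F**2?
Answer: 2882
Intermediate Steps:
(-21750 + 12751) + l(-109) = (-21750 + 12751) + (-109)**2 = -8999 + 11881 = 2882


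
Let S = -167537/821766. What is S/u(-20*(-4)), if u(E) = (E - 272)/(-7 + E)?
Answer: 12230201/157779072 ≈ 0.077515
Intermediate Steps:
u(E) = (-272 + E)/(-7 + E)
S = -167537/821766 (S = -167537*1/821766 = -167537/821766 ≈ -0.20387)
S/u(-20*(-4)) = -167537*(-7 - 20*(-4))/(-272 - 20*(-4))/821766 = -167537*(-7 + 80)/(-272 + 80)/821766 = -167537/(821766*(-192/73)) = -167537/821766*(-73/192) = 12230201/157779072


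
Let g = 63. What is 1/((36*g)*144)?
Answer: 1/326592 ≈ 3.0619e-6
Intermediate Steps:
1/((36*g)*144) = 1/((36*63)*144) = 1/(2268*144) = 1/326592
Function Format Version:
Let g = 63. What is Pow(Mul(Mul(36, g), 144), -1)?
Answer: Rational(1, 326592) ≈ 3.0619e-6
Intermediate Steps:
Pow(Mul(Mul(36, g), 144), -1) = Pow(Mul(Mul(36, 63), 144), -1) = Pow(Mul(2268, 144), -1) = Pow(326592, -1) = Rational(1, 326592)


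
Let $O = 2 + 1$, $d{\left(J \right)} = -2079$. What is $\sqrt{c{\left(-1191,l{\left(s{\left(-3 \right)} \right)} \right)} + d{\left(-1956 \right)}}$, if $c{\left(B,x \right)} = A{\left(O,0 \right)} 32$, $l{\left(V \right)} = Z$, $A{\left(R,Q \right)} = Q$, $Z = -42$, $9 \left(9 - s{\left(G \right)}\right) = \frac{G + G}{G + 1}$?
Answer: $3 i \sqrt{231} \approx 45.596 i$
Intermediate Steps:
$s{\left(G \right)} = 9 - \frac{2 G}{9 \left(1 + G\right)}$ ($s{\left(G \right)} = 9 - \frac{\left(G + G\right) \frac{1}{G + 1}}{9} = 9 - \frac{2 G \frac{1}{1 + G}}{9} = 9 - \frac{2 G}{9 \left(1 + G\right)}$)
$O = 3$
$l{\left(V \right)} = -42$
$c{\left(B,x \right)} = 0$ ($c{\left(B,x \right)} = 0 \cdot 32 = 0$)
$\sqrt{c{\left(-1191,l{\left(s{\left(-3 \right)} \right)} \right)} + d{\left(-1956 \right)}} = \sqrt{0 - 2079} = \sqrt{-2079} = 3 i \sqrt{231}$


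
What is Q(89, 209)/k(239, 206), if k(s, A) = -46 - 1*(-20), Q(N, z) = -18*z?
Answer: 1881/13 ≈ 144.69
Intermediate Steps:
k(s, A) = -26 (k(s, A) = -46 + 20 = -26)
Q(89, 209)/k(239, 206) = -18*209/(-26) = -3762*(-1/26) = 1881/13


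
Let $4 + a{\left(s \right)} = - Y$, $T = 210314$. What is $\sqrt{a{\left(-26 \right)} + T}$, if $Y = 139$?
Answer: $\sqrt{210171} \approx 458.44$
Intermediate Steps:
$a{\left(s \right)} = -143$ ($a{\left(s \right)} = -4 - 139 = -143$)
$\sqrt{a{\left(-26 \right)} + T} = \sqrt{-143 + 210314} = \sqrt{210171}$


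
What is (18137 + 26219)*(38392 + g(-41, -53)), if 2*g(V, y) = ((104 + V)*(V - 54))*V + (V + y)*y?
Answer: 7255554878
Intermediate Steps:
g(V, y) = y*(V + y)/2 + V*(-54 + V)*(104 + V)/2 (g(V, y) = (((104 + V)*(V - 54))*V + (V + y)*y)/2 = (((104 + V)*(-54 + V))*V + y*(V + y))/2 = (((-54 + V)*(104 + V))*V + y*(V + y))/2 = (V*(-54 + V)*(104 + V) + y*(V + y))/2 = (y*(V + y) + V*(-54 + V)*(104 + V))/2 = y*(V + y)/2 + V*(-54 + V)*(104 + V)/2)
(18137 + 26219)*(38392 + g(-41, -53)) = (18137 + 26219)*(38392 + ((1/2)*(-41)**3 + (1/2)*(-53)**2 - 2808*(-41) + 25*(-41)**2 + (1/2)*(-41)*(-53))) = 44356*(38392 + ((1/2)*(-68921) + (1/2)*2809 + 115128 + 25*1681 + 2173/2)) = 44356*(38392 + (-68921/2 + 2809/2 + 115128 + 42025 + 2173/2)) = 44356*(38392 + 250367/2) = 44356*(327151/2) = 7255554878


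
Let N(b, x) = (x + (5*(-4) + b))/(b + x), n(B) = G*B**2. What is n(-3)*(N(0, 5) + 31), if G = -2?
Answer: -504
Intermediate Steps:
n(B) = -2*B**2
N(b, x) = (-20 + b + x)/(b + x) (N(b, x) = (x + (-20 + b))/(b + x) = (-20 + b + x)/(b + x))
n(-3)*(N(0, 5) + 31) = (-2*(-3)**2)*((-20 + 0 + 5)/(0 + 5) + 31) = (-2*9)*(-15/5 + 31) = -18*((1/5)*(-15) + 31) = -18*(-3 + 31) = -18*28 = -504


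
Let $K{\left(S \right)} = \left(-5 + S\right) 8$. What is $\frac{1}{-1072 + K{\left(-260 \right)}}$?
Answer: $- \frac{1}{3192} \approx -0.00031328$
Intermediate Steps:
$K{\left(S \right)} = -40 + 8 S$
$\frac{1}{-1072 + K{\left(-260 \right)}} = \frac{1}{-1072 + \left(-40 + 8 \left(-260\right)\right)} = \frac{1}{-1072 - 2120} = \frac{1}{-3192} = - \frac{1}{3192}$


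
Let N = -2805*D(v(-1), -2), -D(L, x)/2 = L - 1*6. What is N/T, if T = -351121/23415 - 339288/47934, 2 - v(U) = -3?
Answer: 349806753450/1376392363 ≈ 254.15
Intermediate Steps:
v(U) = 5 (v(U) = 2 - 1*(-3) = 2 + 3 = 5)
D(L, x) = 12 - 2*L (D(L, x) = -2*(L - 1*6) = -2*(L - 6) = -2*(-6 + L) = 12 - 2*L)
N = -5610 (N = -2805*(12 - 2*5) = -2805*(12 - 10) = -2805*2 = -5610)
T = -1376392363/62354145 (T = -351121*1/23415 - 339288*1/47934 = -351121/23415 - 56548/7989 = -1376392363/62354145 ≈ -22.074)
N/T = -5610/(-1376392363/62354145) = -5610*(-62354145/1376392363) = 349806753450/1376392363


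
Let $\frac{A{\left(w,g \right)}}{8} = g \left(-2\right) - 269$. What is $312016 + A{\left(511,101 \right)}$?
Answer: $308248$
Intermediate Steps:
$A{\left(w,g \right)} = -2152 - 16 g$ ($A{\left(w,g \right)} = 8 \left(g \left(-2\right) - 269\right) = 8 \left(- 2 g - 269\right) = 8 \left(-269 - 2 g\right) = -2152 - 16 g$)
$312016 + A{\left(511,101 \right)} = 312016 - 3768 = 308248$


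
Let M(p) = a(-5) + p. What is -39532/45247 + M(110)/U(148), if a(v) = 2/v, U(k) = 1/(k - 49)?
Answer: 2454542584/226235 ≈ 10850.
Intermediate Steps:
U(k) = 1/(-49 + k)
M(p) = -⅖ + p (M(p) = 2/(-5) + p = 2*(-⅕) + p = -⅖ + p)
-39532/45247 + M(110)/U(148) = -39532/45247 + (-⅖ + 110)/(1/(-49 + 148)) = -39532*1/45247 + 548/(5*(1/99)) = -39532/45247 + 548/(5*(1/99)) = -39532/45247 + (548/5)*99 = -39532/45247 + 54252/5 = 2454542584/226235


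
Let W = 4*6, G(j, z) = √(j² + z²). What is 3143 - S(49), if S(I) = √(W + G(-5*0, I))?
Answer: 3143 - √73 ≈ 3134.5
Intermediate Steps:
W = 24
S(I) = √(24 + √(I²)) (S(I) = √(24 + √((-5*0)² + I²)) = √(24 + √(0² + I²)) = √(24 + √(0 + I²)) = √(24 + √(I²)))
3143 - S(49) = 3143 - √(24 + √(49²)) = 3143 - √(24 + √2401) = 3143 - √(24 + 49) = 3143 - √73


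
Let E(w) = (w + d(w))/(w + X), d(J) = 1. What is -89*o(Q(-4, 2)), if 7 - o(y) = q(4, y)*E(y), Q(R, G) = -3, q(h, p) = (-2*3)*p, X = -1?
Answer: 178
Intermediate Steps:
q(h, p) = -6*p
E(w) = (1 + w)/(-1 + w) (E(w) = (w + 1)/(w - 1) = (1 + w)/(-1 + w))
o(y) = 7 + 6*y*(1 + y)/(-1 + y) (o(y) = 7 - (-6*y)*(1 + y)/(-1 + y) = 7 - (-6)*y*(1 + y)/(-1 + y) = 7 + 6*y*(1 + y)/(-1 + y))
-89*o(Q(-4, 2)) = -89*(-7 + 6*(-3)² + 13*(-3))/(-1 - 3) = -89*(-7 + 6*9 - 39)/(-4) = -(-89)*(-7 + 54 - 39)/4 = -(-89)*8/4 = -89*(-2) = 178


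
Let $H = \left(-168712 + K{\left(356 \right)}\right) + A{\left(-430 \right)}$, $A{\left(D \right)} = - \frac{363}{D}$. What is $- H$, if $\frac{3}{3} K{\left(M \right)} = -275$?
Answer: $\frac{72664047}{430} \approx 1.6899 \cdot 10^{5}$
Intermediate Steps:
$K{\left(M \right)} = -275$
$H = - \frac{72664047}{430}$ ($H = \left(-168712 - 275\right) - \frac{363}{-430} = -168987 - - \frac{363}{430} = -168987 + \frac{363}{430} = - \frac{72664047}{430} \approx -1.6899 \cdot 10^{5}$)
$- H = \left(-1\right) \left(- \frac{72664047}{430}\right) = \frac{72664047}{430}$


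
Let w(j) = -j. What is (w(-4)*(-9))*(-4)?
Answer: 144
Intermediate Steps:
(w(-4)*(-9))*(-4) = (-1*(-4)*(-9))*(-4) = (4*(-9))*(-4) = -36*(-4) = 144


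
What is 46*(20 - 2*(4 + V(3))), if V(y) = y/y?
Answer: 460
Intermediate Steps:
V(y) = 1
46*(20 - 2*(4 + V(3))) = 46*(20 - 2*(4 + 1)) = 46*(20 - 2*5) = 46*(20 - 10) = 46*10 = 460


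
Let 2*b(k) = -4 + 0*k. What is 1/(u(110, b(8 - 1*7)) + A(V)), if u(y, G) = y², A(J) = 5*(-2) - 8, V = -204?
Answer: 1/12082 ≈ 8.2768e-5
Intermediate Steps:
A(J) = -18 (A(J) = -10 - 8 = -18)
b(k) = -2 (b(k) = (-4 + 0*k)/2 = (-4 + 0)/2 = (½)*(-4) = -2)
1/(u(110, b(8 - 1*7)) + A(V)) = 1/(110² - 18) = 1/(12100 - 18) = 1/12082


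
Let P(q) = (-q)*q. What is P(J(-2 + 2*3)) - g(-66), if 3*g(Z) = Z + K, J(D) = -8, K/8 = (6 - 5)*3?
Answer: -50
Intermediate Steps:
K = 24 (K = 8*((6 - 5)*3) = 8*(1*3) = 8*3 = 24)
g(Z) = 8 + Z/3 (g(Z) = (Z + 24)/3 = (24 + Z)/3 = 8 + Z/3)
P(q) = -q**2
P(J(-2 + 2*3)) - g(-66) = -1*(-8)**2 - (8 + (1/3)*(-66)) = -1*64 - (8 - 22) = -64 - 1*(-14) = -64 + 14 = -50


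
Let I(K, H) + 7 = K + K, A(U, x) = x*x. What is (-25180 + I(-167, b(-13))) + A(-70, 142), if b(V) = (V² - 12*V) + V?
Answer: -5357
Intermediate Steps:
A(U, x) = x²
b(V) = V² - 11*V
I(K, H) = -7 + 2*K (I(K, H) = -7 + (K + K) = -7 + 2*K)
(-25180 + I(-167, b(-13))) + A(-70, 142) = (-25180 + (-7 + 2*(-167))) + 142² = (-25180 + (-7 - 334)) + 20164 = (-25180 - 341) + 20164 = -25521 + 20164 = -5357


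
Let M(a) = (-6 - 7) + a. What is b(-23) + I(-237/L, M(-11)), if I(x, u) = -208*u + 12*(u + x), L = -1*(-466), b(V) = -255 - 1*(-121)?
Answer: 1063388/233 ≈ 4563.9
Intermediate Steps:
b(V) = -134 (b(V) = -255 + 121 = -134)
L = 466
M(a) = -13 + a
I(x, u) = -196*u + 12*x (I(x, u) = -208*u + (12*u + 12*x) = -196*u + 12*x)
b(-23) + I(-237/L, M(-11)) = -134 + (-196*(-13 - 11) + 12*(-237/466)) = -134 + (-196*(-24) + 12*(-237*1/466)) = -134 + (4704 + 12*(-237/466)) = -134 + (4704 - 1422/233) = -134 + 1094610/233 = 1063388/233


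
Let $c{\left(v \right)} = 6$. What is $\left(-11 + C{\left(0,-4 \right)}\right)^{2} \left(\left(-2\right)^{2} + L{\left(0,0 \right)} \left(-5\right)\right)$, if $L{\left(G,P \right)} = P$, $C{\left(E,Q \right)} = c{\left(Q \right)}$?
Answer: $100$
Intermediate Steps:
$C{\left(E,Q \right)} = 6$
$\left(-11 + C{\left(0,-4 \right)}\right)^{2} \left(\left(-2\right)^{2} + L{\left(0,0 \right)} \left(-5\right)\right) = \left(-11 + 6\right)^{2} \left(\left(-2\right)^{2} + 0 \left(-5\right)\right) = \left(-5\right)^{2} \left(4 + 0\right) = 25 \cdot 4 = 100$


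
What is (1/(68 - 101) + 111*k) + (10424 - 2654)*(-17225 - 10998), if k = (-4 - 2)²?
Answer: -7236527563/33 ≈ -2.1929e+8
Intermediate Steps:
k = 36 (k = (-6)² = 36)
(1/(68 - 101) + 111*k) + (10424 - 2654)*(-17225 - 10998) = (1/(68 - 101) + 111*36) + (10424 - 2654)*(-17225 - 10998) = (1/(-33) + 3996) + 7770*(-28223) = (-1/33 + 3996) - 219292710 = 131867/33 - 219292710 = -7236527563/33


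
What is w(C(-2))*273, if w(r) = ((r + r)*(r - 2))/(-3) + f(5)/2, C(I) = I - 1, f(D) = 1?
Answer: -5187/2 ≈ -2593.5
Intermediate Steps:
C(I) = -1 + I
w(r) = ½ - 2*r*(-2 + r)/3 (w(r) = ((r + r)*(r - 2))/(-3) + 1/2 = ((2*r)*(-2 + r))*(-⅓) + 1*(½) = (2*r*(-2 + r))*(-⅓) + ½ = -2*r*(-2 + r)/3 + ½ = ½ - 2*r*(-2 + r)/3)
w(C(-2))*273 = (½ - 2*(-1 - 2)²/3 + 4*(-1 - 2)/3)*273 = (½ - ⅔*(-3)² + (4/3)*(-3))*273 = (½ - ⅔*9 - 4)*273 = (½ - 6 - 4)*273 = -19/2*273 = -5187/2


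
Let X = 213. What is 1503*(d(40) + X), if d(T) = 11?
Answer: 336672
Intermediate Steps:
1503*(d(40) + X) = 1503*(11 + 213) = 1503*224 = 336672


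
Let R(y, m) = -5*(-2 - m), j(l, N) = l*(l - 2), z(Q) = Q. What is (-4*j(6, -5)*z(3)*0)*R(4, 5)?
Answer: 0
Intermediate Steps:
j(l, N) = l*(-2 + l)
R(y, m) = 10 + 5*m
(-4*j(6, -5)*z(3)*0)*R(4, 5) = (-4*(6*(-2 + 6))*3*0)*(10 + 5*5) = (-4*(6*4)*3*0)*(10 + 25) = -4*24*3*0*35 = -288*0*35 = -4*0*35 = 0*35 = 0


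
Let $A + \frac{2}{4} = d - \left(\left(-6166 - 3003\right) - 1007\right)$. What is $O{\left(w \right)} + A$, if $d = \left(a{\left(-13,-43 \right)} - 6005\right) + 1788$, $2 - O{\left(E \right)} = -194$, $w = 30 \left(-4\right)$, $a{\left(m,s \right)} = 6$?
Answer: $\frac{12321}{2} \approx 6160.5$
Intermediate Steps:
$w = -120$
$O{\left(E \right)} = 196$ ($O{\left(E \right)} = 2 - -194 = 2 + 194 = 196$)
$d = -4211$ ($d = \left(6 - 6005\right) + 1788 = -5999 + 1788 = -4211$)
$A = \frac{11929}{2}$ ($A = - \frac{1}{2} - -5965 = - \frac{1}{2} + \left(-4211 + 10176\right) = - \frac{1}{2} + 5965 = \frac{11929}{2} \approx 5964.5$)
$O{\left(w \right)} + A = 196 + \frac{11929}{2} = \frac{12321}{2}$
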